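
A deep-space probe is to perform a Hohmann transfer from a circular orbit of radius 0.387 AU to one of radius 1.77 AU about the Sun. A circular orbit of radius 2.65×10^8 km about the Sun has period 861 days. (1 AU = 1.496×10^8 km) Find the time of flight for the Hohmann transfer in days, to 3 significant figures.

t = 205 days

From Kepler's third law T² = 4π²r³/μ at r = 2.65×10^8 km, T = 861 days = 861 × 86400 s = 7.43904×10^7 s: μ = 4π²r³/T² = 1.32759×10^11 km³/s².
In km: r₁ = 0.387 × 1.496×10^8 = 5.78952×10^7 km; r₂ = 1.77 × 1.496×10^8 = 2.64792×10^8 km.
Semi-major axis of the transfer orbit: a_t = (5.78952×10^7 + 2.64792×10^8)/2 = 1.613436×10^8 km.
Half the transfer-orbit period gives t = π√(a_t³/μ) = 1.767×10^7 s.
Converting: 1.767×10^7 s ÷ 86400 s/day = 205 days.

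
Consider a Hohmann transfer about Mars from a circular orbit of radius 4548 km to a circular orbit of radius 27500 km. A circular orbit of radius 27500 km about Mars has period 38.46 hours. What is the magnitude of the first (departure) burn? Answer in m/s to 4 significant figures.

Δv₁ = 951.4 m/s

From Kepler's third law T² = 4π²r³/μ at r = 27500 km, T = 38.46 hours = 38.46 × 3600 s = 1.38456×10^5 s: μ = 4π²r³/T² = 42828.6 km³/s².
Semi-major axis of the transfer orbit: a_t = (4548 + 27500)/2 = 16024 km.
On the circular orbit at r = 4548 km, v_c = √(μ/r) = 3.0687 km/s.
Transfer-orbit speed at the same r (vis-viva, a = a_t): v_t = √[μ(2/r − 1/a_t)] = 4.0201 km/s.
Δv₁ = |v_t − v_c| = |4.0201 − 3.0687| = 0.9514 km/s.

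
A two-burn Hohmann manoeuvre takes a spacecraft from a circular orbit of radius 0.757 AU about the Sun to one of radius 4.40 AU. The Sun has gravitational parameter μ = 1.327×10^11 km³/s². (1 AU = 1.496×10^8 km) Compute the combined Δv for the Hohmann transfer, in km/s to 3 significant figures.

In km: r₁ = 0.757 × 1.496×10^8 = 1.132472×10^8 km; r₂ = 4.40 × 1.496×10^8 = 6.5824×10^8 km.
The Hohmann ellipse has a_t = (r₁ + r₂)/2 = 3.857436×10^8 km.
At r₁ the circular-orbit speed is v₁ = √(μ/r₁) = 34.231 km/s.
Transfer-orbit speed at r₁ (vis-viva): v_p = √[μ(2/r₁ − 1/a_t)] = 44.716 km/s.
First burn Δv₁ = |v_p − v₁| = 10.485 km/s.
Circular speed at r₂: v₂ = √(μ/r₂) = 14.1985 km/s.
Transfer-orbit speed at r₂: v_a = √[μ(2/r₂ − 1/a_t)] = 7.69321 km/s.
Second burn Δv₂ = |v₂ − v_a| = 6.5053 km/s.
Δv = Δv₁ + Δv₂ = 10.485 + 6.5053 = 16.99 km/s.

Δv = 17.0 km/s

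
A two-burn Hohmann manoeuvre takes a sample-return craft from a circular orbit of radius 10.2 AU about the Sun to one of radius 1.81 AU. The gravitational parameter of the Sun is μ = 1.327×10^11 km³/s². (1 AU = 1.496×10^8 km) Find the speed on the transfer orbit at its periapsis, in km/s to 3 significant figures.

v = 28.9 km/s

In km: r₁ = 10.2 × 1.496×10^8 = 1.52592×10^9 km; r₂ = 1.81 × 1.496×10^8 = 2.70776×10^8 km.
The Hohmann ellipse has a_t = (r₁ + r₂)/2 = 8.98348×10^8 km.
At periapsis, r = 2.70776×10^8 km.
Applying v² = μ(2/r − 1/a_t): v = 28.85 km/s.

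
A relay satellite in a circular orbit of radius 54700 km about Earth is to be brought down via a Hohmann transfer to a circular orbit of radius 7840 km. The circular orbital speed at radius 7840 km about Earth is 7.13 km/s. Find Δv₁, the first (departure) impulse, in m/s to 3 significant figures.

From the circular-orbit relation v² = μ/r at r = 7840 km: μ = v²r = (7.13)² × 7840 = 3.98561×10^5 km³/s².
Semi-major axis of the transfer orbit: a_t = (54700 + 7840)/2 = 31270 km.
On the circular orbit at r = 54700 km, v_c = √(μ/r) = 2.6993 km/s.
Vis-viva on the transfer ellipse at r = 54700 km gives v_t = √[μ(2/r − 1/a_t)] = 1.3516 km/s.
Δv₁ = |v_t − v_c| = |1.3516 − 2.6993| = 1.348 km/s.

Δv₁ = 1350 m/s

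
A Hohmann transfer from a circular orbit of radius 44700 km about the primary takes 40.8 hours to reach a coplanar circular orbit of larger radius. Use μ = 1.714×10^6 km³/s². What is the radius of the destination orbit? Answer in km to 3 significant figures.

r₂ = 2.66×10^5 km

Transfer time t = 40.8 hours = 1.4688×10^5 s, and t = π√(a_t³/μ).
So a_t = (μ t²/π²)^(1/3) = (1.714×10^6 × (1.4688×10^5)² / π²)^(1/3) = 1.5531×10^5 km.
Since a_t = (r₁ + r₂)/2, r₂ = 2a_t − r₁ = 2×1.5531×10^5 − 44700 = 2.6592×10^5 km.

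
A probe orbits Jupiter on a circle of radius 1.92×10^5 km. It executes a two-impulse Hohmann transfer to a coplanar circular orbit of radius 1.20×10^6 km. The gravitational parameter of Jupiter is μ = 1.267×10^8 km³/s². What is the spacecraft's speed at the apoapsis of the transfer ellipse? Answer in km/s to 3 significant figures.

Semi-major axis of the transfer orbit: a_t = (1.920×10^5 + 1.200×10^6)/2 = 6.960×10^5 km.
At apoapsis, r = 1.200×10^6 km.
From the vis-viva equation, v = √[μ(2/r − 1/a_t)] = 5.397 km/s.

v = 5.40 km/s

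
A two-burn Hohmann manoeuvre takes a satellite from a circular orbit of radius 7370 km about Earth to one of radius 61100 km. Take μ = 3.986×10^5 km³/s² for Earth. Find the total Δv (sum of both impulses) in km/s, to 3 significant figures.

Semi-major axis of the transfer orbit: a_t = (7370 + 61100)/2 = 34235 km.
At r₁ the circular-orbit speed is v₁ = √(μ/r₁) = 7.354 km/s.
Transfer-orbit speed at r₁ (vis-viva equation): v_p = √[μ(2/r₁ − 1/a_t)] = 9.825 km/s.
First burn Δv₁ = |v_p − v₁| = 2.471 km/s.
At r₂, v₂ = √(μ/r₂) = 2.554 km/s.
Transfer-orbit speed at r₂: v_a = √[μ(2/r₂ − 1/a_t)] = 1.185 km/s.
Second burn Δv₂ = |v₂ − v_a| = 1.369 km/s.
Total Δv = Δv₁ + Δv₂ = 3.840 km/s.

Δv = 3.84 km/s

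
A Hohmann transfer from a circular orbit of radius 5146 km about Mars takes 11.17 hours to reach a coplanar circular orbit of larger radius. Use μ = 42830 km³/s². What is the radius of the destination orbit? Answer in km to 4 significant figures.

Transfer time t = 11.17 hours = 40212 s, and t = π√(a_t³/μ).
So a_t = (μ t²/π²)^(1/3) = (42830 × (40212)² / π²)^(1/3) = 19145 km.
Since a_t = (r₁ + r₂)/2, r₂ = 2a_t − r₁ = 2×19145 − 5146 = 33144 km.

r₂ = 33140 km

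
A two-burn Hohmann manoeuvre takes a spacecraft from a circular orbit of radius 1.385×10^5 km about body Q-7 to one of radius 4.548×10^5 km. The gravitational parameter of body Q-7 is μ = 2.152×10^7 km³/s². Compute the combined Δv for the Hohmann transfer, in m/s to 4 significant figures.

Semi-major axis of the transfer orbit: a_t = (1.385×10^5 + 4.548×10^5)/2 = 2.9665×10^5 km.
At r₁ the circular-orbit speed is v₁ = √(μ/r₁) = 12.465 km/s.
Transfer-orbit speed at r₁ (vis-viva): v_p = √[μ(2/r₁ − 1/a_t)] = 15.434 km/s.
First burn Δv₁ = |v_p − v₁| = 2.969 km/s.
At r₂, v₂ = √(μ/r₂) = 6.879 km/s.
Transfer-orbit speed at r₂: v_a = √[μ(2/r₂ − 1/a_t)] = 4.700 km/s.
Second burn Δv₂ = |v₂ − v_a| = 2.179 km/s.
Total Δv = Δv₁ + Δv₂ = 5.148 km/s.

Δv = 5148 m/s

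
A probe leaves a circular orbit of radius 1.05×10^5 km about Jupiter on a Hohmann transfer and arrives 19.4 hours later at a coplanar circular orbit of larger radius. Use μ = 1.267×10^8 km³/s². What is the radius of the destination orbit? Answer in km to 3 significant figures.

Transfer time t = 19.4 hours = 69840 s, and t = π√(a_t³/μ).
So a_t = (μ t²/π²)^(1/3) = (1.267×10^8 × (69840)² / π²)^(1/3) = 3.9710×10^5 km.
Since a_t = (r₁ + r₂)/2, r₂ = 2a_t − r₁ = 2×3.9710×10^5 − 1.050×10^5 = 6.892×10^5 km.

r₂ = 6.89×10^5 km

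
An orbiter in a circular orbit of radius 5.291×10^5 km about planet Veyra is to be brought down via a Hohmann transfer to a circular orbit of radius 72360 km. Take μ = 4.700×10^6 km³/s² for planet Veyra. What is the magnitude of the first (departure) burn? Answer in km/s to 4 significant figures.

The Hohmann ellipse has a_t = (r₁ + r₂)/2 = 3.0073×10^5 km.
On the circular orbit at r = 5.291×10^5 km, v_c = √(μ/r) = 2.980 km/s.
Vis-viva on the transfer ellipse at r = 5.291×10^5 km gives v_t = √[μ(2/r − 1/a_t)] = 1.462 km/s.
Δv₁ = |v_t − v_c| = |1.462 − 2.980| = 1.518 km/s.

Δv₁ = 1.518 km/s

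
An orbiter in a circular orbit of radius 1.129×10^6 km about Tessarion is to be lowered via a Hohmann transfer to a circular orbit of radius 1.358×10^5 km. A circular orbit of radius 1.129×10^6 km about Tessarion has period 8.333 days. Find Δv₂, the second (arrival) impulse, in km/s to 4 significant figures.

From Kepler's third law T² = 4π²r³/μ at r = 1.129×10^6 km, T = 8.333 days = 8.333 × 86400 s = 7.199712×10^5 s: μ = 4π²r³/T² = 1.09600×10^8 km³/s².
The Hohmann ellipse has a_t = (r₁ + r₂)/2 = 6.324×10^5 km.
On the circular orbit at r = 1.358×10^5 km, v_c = √(μ/r) = 28.409 km/s.
Vis-viva on the transfer ellipse at r = 1.358×10^5 km gives v_t = √[μ(2/r − 1/a_t)] = 37.958 km/s.
Δv₂ = |v_t − v_c| = |37.958 − 28.409| = 9.549 km/s.

Δv₂ = 9.549 km/s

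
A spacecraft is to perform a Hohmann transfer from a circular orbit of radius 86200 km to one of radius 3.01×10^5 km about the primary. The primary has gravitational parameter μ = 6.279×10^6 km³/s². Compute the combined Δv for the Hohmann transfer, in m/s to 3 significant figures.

Δv = 3630 m/s

The Hohmann ellipse has a_t = (r₁ + r₂)/2 = 1.936×10^5 km.
At r₁ the circular-orbit speed is v₁ = √(μ/r₁) = 8.5348 km/s.
On the transfer ellipse at r₁, vis-viva gives v_p = √[μ(2/r₁ − 1/a_t)] = 10.642 km/s.
First burn Δv₁ = |v_p − v₁| = 2.107 km/s.
Circular speed at r₂: v₂ = √(μ/r₂) = 4.5673 km/s.
Transfer-orbit speed at r₂: v_a = √[μ(2/r₂ − 1/a_t)] = 3.0476 km/s.
Second burn Δv₂ = |v₂ − v_a| = 1.520 km/s.
Δv = Δv₁ + Δv₂ = 2.107 + 1.520 = 3.627 km/s.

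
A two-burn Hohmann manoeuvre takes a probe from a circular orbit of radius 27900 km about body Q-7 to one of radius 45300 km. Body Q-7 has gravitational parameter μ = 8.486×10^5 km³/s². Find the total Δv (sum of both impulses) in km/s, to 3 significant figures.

The Hohmann ellipse has a_t = (r₁ + r₂)/2 = 36600 km.
Circular speed at r₁: v₁ = √(μ/r₁) = √(8.486×10^5/27900) = 5.5150 km/s.
On the transfer ellipse at r₁, vis-viva gives v_p = √[μ(2/r₁ − 1/a_t)] = 6.1356 km/s.
First burn Δv₁ = |v_p − v₁| = 0.6206 km/s.
Circular speed at r₂: v₂ = √(μ/r₂) = 4.3282 km/s.
Transfer-orbit speed at r₂: v_a = √[μ(2/r₂ − 1/a_t)] = 3.7789 km/s.
Second burn Δv₂ = |v₂ − v_a| = 0.5493 km/s.
Total Δv = Δv₁ + Δv₂ = 1.170 km/s.

Δv = 1.17 km/s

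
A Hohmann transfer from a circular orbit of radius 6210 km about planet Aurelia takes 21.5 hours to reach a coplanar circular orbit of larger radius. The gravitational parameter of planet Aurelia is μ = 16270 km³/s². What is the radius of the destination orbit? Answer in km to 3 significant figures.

r₂ = 36700 km

Transfer time t = 21.5 hours = 77400 s, and t = π√(a_t³/μ).
So a_t = (μ t²/π²)^(1/3) = (16270 × (77400)² / π²)^(1/3) = 21455 km.
Since a_t = (r₁ + r₂)/2, r₂ = 2a_t − r₁ = 2×21455 − 6210 = 36700 km.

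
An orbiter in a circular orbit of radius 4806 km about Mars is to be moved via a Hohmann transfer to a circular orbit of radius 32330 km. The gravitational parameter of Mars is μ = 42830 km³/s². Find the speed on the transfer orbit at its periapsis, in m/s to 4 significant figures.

Semi-major axis of the transfer orbit: a_t = (4806 + 32330)/2 = 18568 km.
At periapsis, r = 4806 km.
From the vis-viva equation, v = √[μ(2/r − 1/a_t)] = 3.939 km/s.

v = 3939 m/s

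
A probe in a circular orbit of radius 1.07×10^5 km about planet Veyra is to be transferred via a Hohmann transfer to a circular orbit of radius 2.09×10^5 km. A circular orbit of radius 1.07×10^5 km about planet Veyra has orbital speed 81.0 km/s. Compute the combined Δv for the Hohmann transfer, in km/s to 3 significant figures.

Δv = 22.4 km/s

From the circular-orbit relation v² = μ/r at r = 1.07×10^5 km: μ = v²r = (81.0)² × 1.07×10^5 = 7.02027×10^8 km³/s².
Semi-major axis of the transfer orbit: a_t = (1.070×10^5 + 2.090×10^5)/2 = 1.580×10^5 km.
Circular speed at r₁: v₁ = √(μ/r₁) = √(7.02027×10^8/1.070×10^5) = 81.00 km/s.
Transfer-orbit speed at r₁ (v² = μ(2/r − 1/a)): v_p = √[μ(2/r₁ − 1/a_t)] = 93.16 km/s.
First burn Δv₁ = |v_p − v₁| = 12.16 km/s.
At r₂, v₂ = √(μ/r₂) = 57.957 km/s.
Transfer-orbit speed at r₂: v_a = √[μ(2/r₂ − 1/a_t)] = 47.694 km/s.
Second burn Δv₂ = |v₂ − v_a| = 10.26 km/s.
Δv = Δv₁ + Δv₂ = 12.16 + 10.26 = 22.42 km/s.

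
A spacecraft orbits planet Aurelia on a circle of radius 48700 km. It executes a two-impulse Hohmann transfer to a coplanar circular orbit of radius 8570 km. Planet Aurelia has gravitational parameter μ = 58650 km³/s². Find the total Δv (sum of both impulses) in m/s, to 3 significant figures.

Semi-major axis of the transfer orbit: a_t = (48700 + 8570)/2 = 28635 km.
At r₁ the circular-orbit speed is v₁ = √(μ/r₁) = 1.09741 km/s.
Transfer-orbit speed at r₁ (v² = μ(2/r − 1/a)): v_a = √[μ(2/r₁ − 1/a_t)] = 0.600359 km/s.
First burn Δv₁ = |v_a − v₁| = 0.4971 km/s.
At r₂, v₂ = √(μ/r₂) = 2.6160 km/s.
Transfer-orbit speed at r₂: v_p = √[μ(2/r₂ − 1/a_t)] = 3.4116 km/s.
Second burn Δv₂ = |v₂ − v_p| = 0.7956 km/s.
Total Δv = Δv₁ + Δv₂ = 1.293 km/s.

Δv = 1290 m/s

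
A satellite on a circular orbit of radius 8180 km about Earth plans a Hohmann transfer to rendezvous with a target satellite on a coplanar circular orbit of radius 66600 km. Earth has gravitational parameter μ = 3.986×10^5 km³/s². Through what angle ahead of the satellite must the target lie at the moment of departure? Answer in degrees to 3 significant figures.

Semi-major axis of the transfer orbit: a_t = (8180 + 66600)/2 = 37390 km.
The half-period of the transfer ellipse is t = π√(a_t³/μ) = 35980 s.
Target angular speed ω₂ = √(μ/r₂³) = 3.673×10^-5 rad/s.
Angle swept by the target during transfer: ω₂·t = 1.3215 rad = 75.72°.
Arrival is 180° from departure on the ellipse, so φ = 180° − 75.72° = 104°.

φ = 104°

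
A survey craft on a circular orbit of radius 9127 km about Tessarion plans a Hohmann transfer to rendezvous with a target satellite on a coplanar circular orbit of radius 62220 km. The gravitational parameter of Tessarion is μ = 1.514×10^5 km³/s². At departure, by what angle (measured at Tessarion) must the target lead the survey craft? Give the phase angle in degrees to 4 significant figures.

φ = 101.9°

The Hohmann ellipse has a_t = (r₁ + r₂)/2 = 35673.5 km.
Transfer time t = π√(a_t³/μ) = 54400.8 s.
Target angular speed ω₂ = √(μ/r₂³) = 2.50708×10^-5 rad/s.
Angle swept by the target during transfer: ω₂·t = 1.36387 rad = 78.14°.
The survey craft traverses 180° on the transfer ellipse, so the target must lead by 180° − 78.14° = 101.9°.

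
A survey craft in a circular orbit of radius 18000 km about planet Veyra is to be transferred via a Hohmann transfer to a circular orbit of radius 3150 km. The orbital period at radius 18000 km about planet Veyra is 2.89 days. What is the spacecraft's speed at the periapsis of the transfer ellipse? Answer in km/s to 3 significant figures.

From Kepler's third law T² = 4π²r³/μ at r = 18000 km, T = 2.89 days = 2.89 × 86400 s = 2.49696×10^5 s: μ = 4π²r³/T² = 3692.79 km³/s².
Transfer-ellipse semi-major axis a_t = (r₁ + r₂)/2 = (18000 + 3150)/2 = 10575 km.
The periapsis of the transfer ellipse is at r = 3150 km.
Applying v² = μ(2/r − 1/a_t): v = 1.413 km/s.

v = 1.41 km/s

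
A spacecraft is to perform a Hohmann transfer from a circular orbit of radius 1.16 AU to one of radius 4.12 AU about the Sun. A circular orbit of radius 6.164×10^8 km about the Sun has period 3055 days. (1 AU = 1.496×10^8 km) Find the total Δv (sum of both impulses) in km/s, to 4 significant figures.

From Kepler's third law T² = 4π²r³/μ at r = 6.164×10^8 km, T = 3055 days = 3055 × 86400 s = 2.63952×10^8 s: μ = 4π²r³/T² = 1.32708×10^11 km³/s².
In km: r₁ = 1.16 × 1.496×10^8 = 1.73536×10^8 km; r₂ = 4.12 × 1.496×10^8 = 6.16352×10^8 km.
Semi-major axis of the transfer orbit: a_t = (1.73536×10^8 + 6.16352×10^8)/2 = 3.94944×10^8 km.
Circular speed at r₁: v₁ = √(μ/r₁) = √(1.32708×10^11/1.73536×10^8) = 27.654 km/s.
Transfer-orbit speed at r₁ (vis-viva equation): v_p = √[μ(2/r₁ − 1/a_t)] = 34.546 km/s.
First burn Δv₁ = |v_p − v₁| = 6.892 km/s.
Circular speed at r₂: v₂ = √(μ/r₂) = 14.674 km/s.
Transfer-orbit speed at r₂: v_a = √[μ(2/r₂ − 1/a_t)] = 9.7266 km/s.
Second burn Δv₂ = |v₂ − v_a| = 4.947 km/s.
Total Δv = Δv₁ + Δv₂ = 11.84 km/s.

Δv = 11.84 km/s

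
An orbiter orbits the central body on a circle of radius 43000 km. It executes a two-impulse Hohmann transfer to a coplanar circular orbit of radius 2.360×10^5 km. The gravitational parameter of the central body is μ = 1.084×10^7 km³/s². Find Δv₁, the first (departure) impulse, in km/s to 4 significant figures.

Transfer-ellipse semi-major axis a_t = (r₁ + r₂)/2 = (43000 + 2.360×10^5)/2 = 1.395×10^5 km.
Circular speed at r = 43000 km: v_c = √(μ/r) = 15.877 km/s.
Vis-viva on the transfer ellipse at r = 43000 km gives v_t = √[μ(2/r − 1/a_t)] = 20.651 km/s.
Δv₁ = |v_t − v_c| = |20.651 − 15.877| = 4.774 km/s.

Δv₁ = 4.774 km/s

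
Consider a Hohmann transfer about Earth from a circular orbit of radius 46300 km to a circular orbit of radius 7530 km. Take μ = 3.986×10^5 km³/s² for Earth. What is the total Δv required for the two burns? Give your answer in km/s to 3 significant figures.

Δv = 3.65 km/s

Transfer-ellipse semi-major axis a_t = (r₁ + r₂)/2 = (46300 + 7530)/2 = 26915 km.
At r₁ the circular-orbit speed is v₁ = √(μ/r₁) = 2.934 km/s.
On the transfer ellipse at r₁, v² = μ(2/r − 1/a) gives v_a = √[μ(2/r₁ − 1/a_t)] = 1.552 km/s.
First burn Δv₁ = |v_a − v₁| = 1.382 km/s.
Circular speed at r₂: v₂ = √(μ/r₂) = 7.276 km/s.
Transfer-orbit speed at r₂: v_p = √[μ(2/r₂ − 1/a_t)] = 9.543 km/s.
Second burn Δv₂ = |v₂ − v_p| = 2.267 km/s.
Total Δv = Δv₁ + Δv₂ = 3.649 km/s.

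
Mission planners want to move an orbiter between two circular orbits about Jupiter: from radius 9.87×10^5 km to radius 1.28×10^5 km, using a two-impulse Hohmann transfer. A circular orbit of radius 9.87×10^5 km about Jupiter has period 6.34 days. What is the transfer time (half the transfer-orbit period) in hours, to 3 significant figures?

From Kepler's third law T² = 4π²r³/μ at r = 9.87×10^5 km, T = 6.34 days = 6.34 × 86400 s = 5.47776×10^5 s: μ = 4π²r³/T² = 1.26504×10^8 km³/s².
Semi-major axis of the transfer orbit: a_t = (9.870×10^5 + 1.280×10^5)/2 = 5.575×10^5 km.
Transfer time t = π√(a_t³/μ) = π√((5.575×10^5)³ / 1.26504×10^8) = 1.163×10^5 s.
Converting: 1.163×10^5 s ÷ 3600 s/hour = 32.3 hours.

t = 32.3 hours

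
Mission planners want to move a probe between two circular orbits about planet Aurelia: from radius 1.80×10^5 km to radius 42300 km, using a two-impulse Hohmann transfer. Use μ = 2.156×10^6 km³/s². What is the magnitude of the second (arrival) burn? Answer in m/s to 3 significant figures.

Δv₂ = 1950 m/s

Transfer-ellipse semi-major axis a_t = (r₁ + r₂)/2 = (1.800×10^5 + 42300)/2 = 1.1115×10^5 km.
Circular speed at r = 42300 km: v_c = √(μ/r) = 7.139 km/s.
Vis-viva on the transfer ellipse at r = 42300 km gives v_t = √[μ(2/r − 1/a_t)] = 9.085 km/s.
Δv₂ = |v_t − v_c| = |9.085 − 7.139| = 1.946 km/s.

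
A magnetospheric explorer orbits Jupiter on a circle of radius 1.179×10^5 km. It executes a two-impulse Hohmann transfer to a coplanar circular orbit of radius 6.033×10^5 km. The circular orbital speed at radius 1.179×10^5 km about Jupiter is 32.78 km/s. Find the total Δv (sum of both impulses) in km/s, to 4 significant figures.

Δv = 15.82 km/s

From the circular-orbit relation v² = μ/r at r = 1.179×10^5 km: μ = v²r = (32.78)² × 1.179×10^5 = 1.26687×10^8 km³/s².
Semi-major axis of the transfer orbit: a_t = (1.179×10^5 + 6.033×10^5)/2 = 3.606×10^5 km.
Circular speed at r₁: v₁ = √(μ/r₁) = √(1.26687×10^8/1.179×10^5) = 32.7800 km/s.
On the transfer ellipse at r₁, vis-viva equation gives v_p = √[μ(2/r₁ − 1/a_t)] = 42.3997 km/s.
First burn Δv₁ = |v_p − v₁| = 9.6197 km/s.
At r₂, v₂ = √(μ/r₂) = 14.49103 km/s.
Transfer-orbit speed at r₂: v_a = √[μ(2/r₂ − 1/a_t)] = 8.285968 km/s.
Second burn Δv₂ = |v₂ − v_a| = 6.2051 km/s.
Total Δv = Δv₁ + Δv₂ = 15.82 km/s.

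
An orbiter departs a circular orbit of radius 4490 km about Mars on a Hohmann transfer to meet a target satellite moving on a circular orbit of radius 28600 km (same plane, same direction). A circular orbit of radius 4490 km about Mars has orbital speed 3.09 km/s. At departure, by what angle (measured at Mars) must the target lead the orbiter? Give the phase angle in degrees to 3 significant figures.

From the circular-orbit relation v² = μ/r at r = 4490 km: μ = v²r = (3.09)² × 4490 = 42871.0 km³/s².
Semi-major axis of the transfer orbit: a_t = (4490 + 28600)/2 = 16545 km.
The half-period of the transfer ellipse is t = π√(a_t³/μ) = 32290 s.
The target's mean motion on its circular orbit is ω₂ = √(μ/r₂³) = 4.281×10^-5 rad/s.
Angle swept by the target during transfer: ω₂·t = 1.3823 rad = 79.20°.
Arrival is 180° from departure on the ellipse, so φ = 180° − 79.20° = 101°.

φ = 101°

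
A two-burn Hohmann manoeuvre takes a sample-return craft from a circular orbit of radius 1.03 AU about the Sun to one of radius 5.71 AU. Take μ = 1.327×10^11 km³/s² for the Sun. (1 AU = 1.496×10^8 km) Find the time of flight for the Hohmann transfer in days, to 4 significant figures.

t = 1130 days

In km: r₁ = 1.03 × 1.496×10^8 = 1.54088×10^8 km; r₂ = 5.71 × 1.496×10^8 = 8.54216×10^8 km.
The Hohmann ellipse has a_t = (r₁ + r₂)/2 = 5.04152×10^8 km.
By Kepler's third law the transfer-orbit period is T = 2π√(a_t³/μ), so t = T/2 = 9.762×10^7 s.
Converting: 9.762×10^7 s ÷ 86400 s/day = 1130 days.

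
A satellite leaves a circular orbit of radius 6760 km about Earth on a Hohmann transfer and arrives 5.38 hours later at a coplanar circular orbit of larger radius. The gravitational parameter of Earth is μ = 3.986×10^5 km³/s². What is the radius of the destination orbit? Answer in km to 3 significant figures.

Transfer time t = 5.38 hours = 19368 s, and t = π√(a_t³/μ).
So a_t = (μ t²/π²)^(1/3) = (3.986×10^5 × (19368)² / π²)^(1/3) = 24744 km.
Since a_t = (r₁ + r₂)/2, r₂ = 2a_t − r₁ = 2×24744 − 6760 = 42728 km.

r₂ = 42700 km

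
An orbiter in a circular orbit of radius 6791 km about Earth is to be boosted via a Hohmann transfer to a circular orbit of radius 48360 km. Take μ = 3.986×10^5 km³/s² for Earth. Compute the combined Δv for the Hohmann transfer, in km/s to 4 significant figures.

Δv = 3.931 km/s

Semi-major axis of the transfer orbit: a_t = (6791 + 48360)/2 = 27575.5 km.
At r₁ the circular-orbit speed is v₁ = √(μ/r₁) = 7.66129 km/s.
Transfer-orbit speed at r₁ (vis-viva): v_p = √[μ(2/r₁ − 1/a_t)] = 10.1457 km/s.
First burn Δv₁ = |v_p − v₁| = 2.4844 km/s.
At r₂, v₂ = √(μ/r₂) = 2.8709 km/s.
Transfer-orbit speed at r₂: v_a = √[μ(2/r₂ − 1/a_t)] = 1.4247 km/s.
Second burn Δv₂ = |v₂ − v_a| = 1.4462 km/s.
Total Δv = Δv₁ + Δv₂ = 3.931 km/s.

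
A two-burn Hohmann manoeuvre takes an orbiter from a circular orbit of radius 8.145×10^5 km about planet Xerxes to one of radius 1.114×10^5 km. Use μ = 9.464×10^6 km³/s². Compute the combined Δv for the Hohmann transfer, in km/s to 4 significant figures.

The Hohmann ellipse has a_t = (r₁ + r₂)/2 = 4.6295×10^5 km.
Circular speed at r₁: v₁ = √(μ/r₁) = √(9.464×10^6/8.145×10^5) = 3.4087 km/s.
On the transfer ellipse at r₁, v² = μ(2/r − 1/a) gives v_a = √[μ(2/r₁ − 1/a_t)] = 1.6721 km/s.
First burn Δv₁ = |v_a − v₁| = 1.7366 km/s.
At r₂, v₂ = √(μ/r₂) = 9.21711 km/s.
Transfer-orbit speed at r₂: v_p = √[μ(2/r₂ − 1/a_t)] = 12.2257 km/s.
Second burn Δv₂ = |v₂ − v_p| = 3.0086 km/s.
Δv = Δv₁ + Δv₂ = 1.7366 + 3.0086 = 4.745 km/s.

Δv = 4.745 km/s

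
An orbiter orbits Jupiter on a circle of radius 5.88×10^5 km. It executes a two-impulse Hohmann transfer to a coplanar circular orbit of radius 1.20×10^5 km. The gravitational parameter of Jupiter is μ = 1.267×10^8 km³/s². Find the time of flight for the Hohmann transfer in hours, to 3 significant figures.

t = 16.3 hours

Semi-major axis of the transfer orbit: a_t = (5.880×10^5 + 1.200×10^5)/2 = 3.540×10^5 km.
By Kepler's third law the transfer-orbit period is T = 2π√(a_t³/μ), so t = T/2 = 58780 s.
Converting: 58780 s ÷ 3600 s/hour = 16.3 hours.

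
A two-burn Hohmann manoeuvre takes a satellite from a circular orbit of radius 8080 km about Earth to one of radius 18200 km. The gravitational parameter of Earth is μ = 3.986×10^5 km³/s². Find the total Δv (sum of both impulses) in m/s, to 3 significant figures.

Δv = 2250 m/s

The Hohmann ellipse has a_t = (r₁ + r₂)/2 = 13140 km.
Circular speed at r₁: v₁ = √(μ/r₁) = √(3.986×10^5/8080) = 7.02365 km/s.
On the transfer ellipse at r₁, v² = μ(2/r − 1/a) gives v_p = √[μ(2/r₁ − 1/a_t)] = 8.26611 km/s.
First burn Δv₁ = |v_p − v₁| = 1.2425 km/s.
Circular speed at r₂: v₂ = √(μ/r₂) = 4.6799 km/s.
Transfer-orbit speed at r₂: v_a = √[μ(2/r₂ − 1/a_t)] = 3.6698 km/s.
Second burn Δv₂ = |v₂ − v_a| = 1.0101 km/s.
Δv = Δv₁ + Δv₂ = 1.2425 + 1.0101 = 2.253 km/s.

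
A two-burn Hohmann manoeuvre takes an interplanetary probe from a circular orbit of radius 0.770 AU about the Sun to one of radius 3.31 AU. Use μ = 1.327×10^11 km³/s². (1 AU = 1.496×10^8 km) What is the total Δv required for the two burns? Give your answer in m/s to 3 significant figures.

Δv = 15600 m/s

In km: r₁ = 0.770 × 1.496×10^8 = 1.15192×10^8 km; r₂ = 3.31 × 1.496×10^8 = 4.95176×10^8 km.
Transfer-ellipse semi-major axis a_t = (r₁ + r₂)/2 = (1.15192×10^8 + 4.95176×10^8)/2 = 3.05184×10^8 km.
Circular speed at r₁: v₁ = √(μ/r₁) = √(1.327×10^11/1.15192×10^8) = 33.941 km/s.
Transfer-orbit speed at r₁ (v² = μ(2/r − 1/a)): v_p = √[μ(2/r₁ − 1/a_t)] = 43.234 km/s.
First burn Δv₁ = |v_p − v₁| = 9.293 km/s.
At r₂, v₂ = √(μ/r₂) = 16.370 km/s.
Transfer-orbit speed at r₂: v_a = √[μ(2/r₂ − 1/a_t)] = 10.057 km/s.
Second burn Δv₂ = |v₂ − v_a| = 6.313 km/s.
Δv = Δv₁ + Δv₂ = 9.293 + 6.313 = 15.61 km/s.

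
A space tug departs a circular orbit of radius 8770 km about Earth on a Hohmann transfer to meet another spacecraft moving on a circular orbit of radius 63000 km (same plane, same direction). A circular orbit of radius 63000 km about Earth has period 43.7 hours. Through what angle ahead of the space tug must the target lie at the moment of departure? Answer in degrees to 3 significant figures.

φ = 103°

From Kepler's third law T² = 4π²r³/μ at r = 63000 km, T = 43.7 hours = 43.7 × 3600 s = 1.5732×10^5 s: μ = 4π²r³/T² = 3.98854×10^5 km³/s².
Transfer-ellipse semi-major axis a_t = (r₁ + r₂)/2 = (8770 + 63000)/2 = 35885 km.
Transfer time t = π√(a_t³/μ) = 33815 s.
The target's mean motion on its circular orbit is ω₂ = √(μ/r₂³) = 3.9939×10^-5 rad/s.
Angle swept by the target during transfer: ω₂·t = 1.3505 rad = 77.38°.
The space tug traverses 180° on the transfer ellipse, so the target must lead by 180° − 77.38° = 103°.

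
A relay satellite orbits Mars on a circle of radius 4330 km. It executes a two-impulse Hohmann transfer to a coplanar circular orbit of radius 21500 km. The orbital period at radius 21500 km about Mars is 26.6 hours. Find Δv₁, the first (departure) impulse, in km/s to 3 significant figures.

From Kepler's third law T² = 4π²r³/μ at r = 21500 km, T = 26.6 hours = 26.6 × 3600 s = 95760 s: μ = 4π²r³/T² = 42786.5 km³/s².
The Hohmann ellipse has a_t = (r₁ + r₂)/2 = 12915 km.
On the circular orbit at r = 4330 km, v_c = √(μ/r) = 3.14347 km/s.
Vis-viva on the transfer ellipse at r = 4330 km gives v_t = √[μ(2/r − 1/a_t)] = 4.05585 km/s.
Δv₁ = |v_t − v_c| = |4.05585 − 3.14347| = 0.9124 km/s.

Δv₁ = 0.912 km/s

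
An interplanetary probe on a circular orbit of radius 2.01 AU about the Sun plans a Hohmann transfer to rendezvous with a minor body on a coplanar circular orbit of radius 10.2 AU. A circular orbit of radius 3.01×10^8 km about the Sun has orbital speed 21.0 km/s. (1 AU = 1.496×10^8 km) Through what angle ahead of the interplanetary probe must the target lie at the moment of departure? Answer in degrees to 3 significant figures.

φ = 96.7°

From the circular-orbit relation v² = μ/r at r = 3.01×10^8 km: μ = v²r = (21.0)² × 3.01×10^8 = 1.32741×10^11 km³/s².
In km: r₁ = 2.01 × 1.496×10^8 = 3.00696×10^8 km; r₂ = 10.2 × 1.496×10^8 = 1.52592×10^9 km.
Semi-major axis of the transfer orbit: a_t = (3.00696×10^8 + 1.52592×10^9)/2 = 9.13308×10^8 km.
Transfer time t = π√(a_t³/μ) = 2.37998×10^8 s.
The target's mean motion on its circular orbit is ω₂ = √(μ/r₂³) = 6.11230×10^-9 rad/s.
Angle swept by the target during transfer: ω₂·t = 1.45472 rad = 83.349°.
Arrival is 180° from departure on the ellipse, so φ = 180° − 83.349° = 96.7°.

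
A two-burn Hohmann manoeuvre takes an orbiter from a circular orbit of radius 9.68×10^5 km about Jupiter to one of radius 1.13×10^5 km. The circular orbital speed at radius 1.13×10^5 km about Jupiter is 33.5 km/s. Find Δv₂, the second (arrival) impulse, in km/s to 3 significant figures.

Δv₂ = 11.3 km/s

From the circular-orbit relation v² = μ/r at r = 1.13×10^5 km: μ = v²r = (33.5)² × 1.13×10^5 = 1.26814×10^8 km³/s².
Transfer-ellipse semi-major axis a_t = (r₁ + r₂)/2 = (9.680×10^5 + 1.130×10^5)/2 = 5.405×10^5 km.
Circular speed at r = 1.130×10^5 km: v_c = √(μ/r) = 33.50 km/s.
Transfer-orbit speed at the same r (vis-viva, a = a_t): v_t = √[μ(2/r − 1/a_t)] = 44.83 km/s.
Δv₂ = |v_t − v_c| = |44.83 − 33.50| = 11.33 km/s.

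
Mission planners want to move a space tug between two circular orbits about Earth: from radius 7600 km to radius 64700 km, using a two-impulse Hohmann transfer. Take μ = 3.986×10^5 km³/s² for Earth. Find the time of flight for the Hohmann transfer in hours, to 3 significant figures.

Transfer-ellipse semi-major axis a_t = (r₁ + r₂)/2 = (7600 + 64700)/2 = 36150 km.
By Kepler's third law the transfer-orbit period is T = 2π√(a_t³/μ), so t = T/2 = 34200 s.
Converting: 34200 s ÷ 3600 s/hour = 9.50 hours.

t = 9.50 hours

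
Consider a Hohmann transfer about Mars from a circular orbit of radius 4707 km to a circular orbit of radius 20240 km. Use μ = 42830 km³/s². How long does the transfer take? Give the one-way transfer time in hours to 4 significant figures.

Transfer-ellipse semi-major axis a_t = (r₁ + r₂)/2 = (4707 + 20240)/2 = 12473.5 km.
By Kepler's third law the transfer-orbit period is T = 2π√(a_t³/μ), so t = T/2 = 21147 s.
Converting: 21147 s ÷ 3600 s/hour = 5.874 hours.

t = 5.874 hours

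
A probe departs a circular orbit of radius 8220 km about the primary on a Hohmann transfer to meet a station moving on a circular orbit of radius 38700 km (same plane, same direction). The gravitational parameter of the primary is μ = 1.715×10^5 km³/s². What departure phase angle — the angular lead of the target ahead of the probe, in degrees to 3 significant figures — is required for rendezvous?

The Hohmann ellipse has a_t = (r₁ + r₂)/2 = 23460 km.
Transfer time t = π√(a_t³/μ) = 27259 s.
Target angular speed ω₂ = √(μ/r₂³) = 5.4396×10^-5 rad/s.
Angle swept by the target during transfer: ω₂·t = 1.4828 rad = 84.96°.
The probe traverses 180° on the transfer ellipse, so the target must lead by 180° − 84.96° = 95.0°.

φ = 95.0°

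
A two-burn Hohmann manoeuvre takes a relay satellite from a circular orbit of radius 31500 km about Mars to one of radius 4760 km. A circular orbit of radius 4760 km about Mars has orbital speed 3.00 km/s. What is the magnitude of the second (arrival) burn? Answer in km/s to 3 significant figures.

From the circular-orbit relation v² = μ/r at r = 4760 km: μ = v²r = (3.00)² × 4760 = 42840.0 km³/s².
Semi-major axis of the transfer orbit: a_t = (31500 + 4760)/2 = 18130 km.
Circular speed at r = 4760 km: v_c = √(μ/r) = 3.0000 km/s.
Vis-viva on the transfer ellipse at r = 4760 km gives v_t = √[μ(2/r − 1/a_t)] = 3.9544 km/s.
Δv₂ = |v_t − v_c| = |3.9544 − 3.0000| = 0.9544 km/s.

Δv₂ = 0.954 km/s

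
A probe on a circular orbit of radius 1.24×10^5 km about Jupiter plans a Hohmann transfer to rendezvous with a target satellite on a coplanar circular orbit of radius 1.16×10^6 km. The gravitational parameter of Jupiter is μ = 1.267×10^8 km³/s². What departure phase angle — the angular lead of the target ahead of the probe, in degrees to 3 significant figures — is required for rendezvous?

The Hohmann ellipse has a_t = (r₁ + r₂)/2 = 6.420×10^5 km.
Transfer time t = π√(a_t³/μ) = 1.4357×10^5 s.
The target's mean motion on its circular orbit is ω₂ = √(μ/r₂³) = 9.0095×10^-6 rad/s.
Angle swept by the target during transfer: ω₂·t = 1.2935 rad = 74.11°.
The probe traverses 180° on the transfer ellipse, so the target must lead by 180° − 74.11° = 106°.

φ = 106°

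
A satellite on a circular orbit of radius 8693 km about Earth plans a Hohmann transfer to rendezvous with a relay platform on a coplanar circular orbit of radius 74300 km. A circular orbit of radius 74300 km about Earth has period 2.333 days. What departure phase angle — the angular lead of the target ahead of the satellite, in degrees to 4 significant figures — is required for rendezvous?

φ = 104.9°

From Kepler's third law T² = 4π²r³/μ at r = 74300 km, T = 2.333 days = 2.333 × 86400 s = 2.015712×10^5 s: μ = 4π²r³/T² = 3.98538×10^5 km³/s².
Transfer-ellipse semi-major axis a_t = (r₁ + r₂)/2 = (8693 + 74300)/2 = 41496.5 km.
Transfer time t = π√(a_t³/μ) = 42066 s.
Target angular speed ω₂ = √(μ/r₂³) = 3.1171×10^-5 rad/s.
Angle swept by the target during transfer: ω₂·t = 1.3112 rad = 75.13°.
The satellite traverses 180° on the transfer ellipse, so the target must lead by 180° − 75.13° = 104.9°.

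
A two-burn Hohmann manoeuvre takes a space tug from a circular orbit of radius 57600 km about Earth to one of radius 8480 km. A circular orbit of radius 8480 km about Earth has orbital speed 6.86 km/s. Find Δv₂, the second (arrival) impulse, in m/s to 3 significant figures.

From the circular-orbit relation v² = μ/r at r = 8480 km: μ = v²r = (6.86)² × 8480 = 3.99065×10^5 km³/s².
The Hohmann ellipse has a_t = (r₁ + r₂)/2 = 33040 km.
On the circular orbit at r = 8480 km, v_c = √(μ/r) = 6.860 km/s.
Vis-viva on the transfer ellipse at r = 8480 km gives v_t = √[μ(2/r − 1/a_t)] = 9.058 km/s.
Δv₂ = |v_t − v_c| = |9.058 − 6.860| = 2.198 km/s.

Δv₂ = 2200 m/s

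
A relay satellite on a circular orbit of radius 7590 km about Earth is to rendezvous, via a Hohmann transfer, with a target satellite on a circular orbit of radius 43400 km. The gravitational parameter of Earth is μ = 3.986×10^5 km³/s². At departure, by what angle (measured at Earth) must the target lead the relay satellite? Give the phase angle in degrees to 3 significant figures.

The Hohmann ellipse has a_t = (r₁ + r₂)/2 = 25495 km.
Transfer time t = π√(a_t³/μ) = 20256 s.
Target angular speed ω₂ = √(μ/r₂³) = 6.9829×10^-5 rad/s.
Angle swept by the target during transfer: ω₂·t = 1.4145 rad = 81.04°.
Arrival is 180° from departure on the ellipse, so φ = 180° − 81.04° = 99.0°.

φ = 99.0°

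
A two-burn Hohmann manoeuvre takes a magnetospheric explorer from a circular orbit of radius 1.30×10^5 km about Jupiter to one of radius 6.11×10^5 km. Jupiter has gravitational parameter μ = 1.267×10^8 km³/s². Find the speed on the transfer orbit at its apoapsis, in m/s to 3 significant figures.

The Hohmann ellipse has a_t = (r₁ + r₂)/2 = 3.705×10^5 km.
The apoapsis of the transfer ellipse is at r = 6.110×10^5 km.
Applying v² = μ(2/r − 1/a_t): v = 8.530 km/s.

v = 8530 m/s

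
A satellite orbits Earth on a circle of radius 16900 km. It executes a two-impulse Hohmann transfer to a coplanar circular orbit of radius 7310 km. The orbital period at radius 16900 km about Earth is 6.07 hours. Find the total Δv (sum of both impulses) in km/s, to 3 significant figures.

Δv = 2.42 km/s

From Kepler's third law T² = 4π²r³/μ at r = 16900 km, T = 6.07 hours = 6.07 × 3600 s = 21852 s: μ = 4π²r³/T² = 3.99059×10^5 km³/s².
Transfer-ellipse semi-major axis a_t = (r₁ + r₂)/2 = (16900 + 7310)/2 = 12105 km.
Circular speed at r₁: v₁ = √(μ/r₁) = √(3.99059×10^5/16900) = 4.859 km/s.
Transfer-orbit speed at r₁ (v² = μ(2/r − 1/a)): v_a = √[μ(2/r₁ − 1/a_t)] = 3.776 km/s.
First burn Δv₁ = |v_a − v₁| = 1.083 km/s.
Circular speed at r₂: v₂ = √(μ/r₂) = 7.38856 km/s.
Transfer-orbit speed at r₂: v_p = √[μ(2/r₂ − 1/a_t)] = 8.73014 km/s.
Second burn Δv₂ = |v₂ − v_p| = 1.342 km/s.
Total Δv = Δv₁ + Δv₂ = 2.425 km/s.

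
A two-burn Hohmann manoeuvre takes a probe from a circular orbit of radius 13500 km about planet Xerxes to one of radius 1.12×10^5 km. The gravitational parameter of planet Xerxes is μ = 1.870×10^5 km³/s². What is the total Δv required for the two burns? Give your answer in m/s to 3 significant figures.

The Hohmann ellipse has a_t = (r₁ + r₂)/2 = 62750 km.
At r₁ the circular-orbit speed is v₁ = √(μ/r₁) = 3.722 km/s.
Transfer-orbit speed at r₁ (vis-viva): v_p = √[μ(2/r₁ − 1/a_t)] = 4.972 km/s.
First burn Δv₁ = |v_p − v₁| = 1.250 km/s.
Circular speed at r₂: v₂ = √(μ/r₂) = 1.2921 km/s.
Transfer-orbit speed at r₂: v_a = √[μ(2/r₂ − 1/a_t)] = 0.59934 km/s.
Second burn Δv₂ = |v₂ − v_a| = 0.6928 km/s.
Δv = Δv₁ + Δv₂ = 1.250 + 0.6928 = 1.943 km/s.

Δv = 1940 m/s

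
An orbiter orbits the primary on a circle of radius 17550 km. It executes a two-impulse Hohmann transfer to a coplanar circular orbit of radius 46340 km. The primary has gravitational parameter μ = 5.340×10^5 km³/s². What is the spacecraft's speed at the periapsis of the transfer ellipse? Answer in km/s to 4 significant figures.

Transfer-ellipse semi-major axis a_t = (r₁ + r₂)/2 = (17550 + 46340)/2 = 31945 km.
At periapsis, r = 17550 km.
Vis-viva: v = √[μ(2/r − 1/a_t)] = √[5.340×10^5 × (2/17550 − 1/31945)] = 6.644 km/s.

v = 6.644 km/s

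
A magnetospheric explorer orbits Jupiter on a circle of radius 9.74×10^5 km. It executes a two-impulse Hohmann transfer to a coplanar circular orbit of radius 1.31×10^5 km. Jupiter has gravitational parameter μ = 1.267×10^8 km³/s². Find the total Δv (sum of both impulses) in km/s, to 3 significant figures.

Δv = 16.0 km/s

The Hohmann ellipse has a_t = (r₁ + r₂)/2 = 5.525×10^5 km.
At r₁ the circular-orbit speed is v₁ = √(μ/r₁) = 11.4054 km/s.
Transfer-orbit speed at r₁ (v² = μ(2/r − 1/a)): v_a = √[μ(2/r₁ − 1/a_t)] = 5.55365 km/s.
First burn Δv₁ = |v_a − v₁| = 5.852 km/s.
Circular speed at r₂: v₂ = √(μ/r₂) = 31.10 km/s.
Transfer-orbit speed at r₂: v_p = √[μ(2/r₂ − 1/a_t)] = 41.29 km/s.
Second burn Δv₂ = |v₂ − v_p| = 10.19 km/s.
Δv = Δv₁ + Δv₂ = 5.852 + 10.19 = 16.04 km/s.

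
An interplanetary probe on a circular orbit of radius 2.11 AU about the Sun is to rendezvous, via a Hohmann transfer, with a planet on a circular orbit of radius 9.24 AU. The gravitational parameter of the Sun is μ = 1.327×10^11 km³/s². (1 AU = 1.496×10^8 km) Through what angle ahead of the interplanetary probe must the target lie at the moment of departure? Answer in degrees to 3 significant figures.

φ = 93.4°

In km: r₁ = 2.11 × 1.496×10^8 = 3.15656×10^8 km; r₂ = 9.24 × 1.496×10^8 = 1.382304×10^9 km.
The Hohmann ellipse has a_t = (r₁ + r₂)/2 = 8.4898×10^8 km.
The half-period of the transfer ellipse is t = π√(a_t³/μ) = 2.1333×10^8 s.
The target's mean motion on its circular orbit is ω₂ = √(μ/r₂³) = 7.0881×10^-9 rad/s.
Angle swept by the target during transfer: ω₂·t = 1.5121 rad = 86.64°.
The interplanetary probe traverses 180° on the transfer ellipse, so the target must lead by 180° − 86.64° = 93.4°.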